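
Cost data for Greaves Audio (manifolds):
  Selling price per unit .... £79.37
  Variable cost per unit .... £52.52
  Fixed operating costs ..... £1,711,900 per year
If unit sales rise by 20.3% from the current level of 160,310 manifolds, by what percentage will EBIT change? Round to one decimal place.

+33.7%

At 160,310 units, contribution = 160,310 × £26.85 = £4,304,323.50.
Subtracting fixed costs: EBIT = £4,304,323.50 − £1,711,900 = £2,592,423.50.
Degree of operating leverage = £4,304,323.50 / £2,592,423.50 = 1.6603.
So EBIT moves 1.6603 × (+20.3%) = +33.7%.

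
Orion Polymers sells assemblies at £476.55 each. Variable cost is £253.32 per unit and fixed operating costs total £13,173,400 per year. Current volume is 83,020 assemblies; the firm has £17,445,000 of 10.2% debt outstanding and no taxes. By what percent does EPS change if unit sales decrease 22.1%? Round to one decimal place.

At 83,020 units, contribution = 83,020 × £223.23 = £18,532,554.60.
EBIT = £18,532,554.60 − £13,173,400 = £5,359,154.60.
After interest of £1,779,390.00, pre-tax earnings = £3,579,764.60.
DCL = total CM / (EBIT − I) = £18,532,554.60 / £3,579,764.60 = 5.1770.
EPS therefore changes by 5.1770 × (-22.1%) = -114.4%.

-114.4%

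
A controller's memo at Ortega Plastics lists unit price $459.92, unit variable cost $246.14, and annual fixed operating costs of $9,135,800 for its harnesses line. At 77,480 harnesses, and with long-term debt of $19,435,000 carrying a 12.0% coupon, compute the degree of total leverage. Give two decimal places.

3.25

Total contribution margin = 77,480 × $213.78 = $16,563,674.40.
Operating income = contribution − fixed costs = $16,563,674.40 − $9,135,800 = $7,427,874.40. Interest = $2,332,200.00, so EBIT − I = $5,095,674.40.
Degree of total leverage = total CM / (EBIT − interest) = $16,563,674.40 / $5,095,674.40 = 3.2505.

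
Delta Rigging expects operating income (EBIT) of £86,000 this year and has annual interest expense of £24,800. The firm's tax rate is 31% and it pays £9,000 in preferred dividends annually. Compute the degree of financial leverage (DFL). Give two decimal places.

Annual interest charges come to £24,800.00.
Pre-tax preferred-dividend burden = £9,000 ÷ (1 − 0.31) = £13,043.48.
DFL = EBIT ÷ [EBIT − I − D_p/(1−t)] = £86,000 ÷ [£86,000 − £24,800.00 − £13,043.48] = £86,000 ÷ £48,156.52 = 1.7858.

1.79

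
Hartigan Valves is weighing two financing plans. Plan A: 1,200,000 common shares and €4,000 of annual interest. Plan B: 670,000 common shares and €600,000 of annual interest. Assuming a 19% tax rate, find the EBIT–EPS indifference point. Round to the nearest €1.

€1,353,434

At indifference, (EBIT − 4,000)(1 − t)/1,200,000 = (EBIT − 600,000)(1 − t)/670,000.
The (1 − t) factor cancels: (EBIT − 4,000) × 670,000 = (EBIT − 600,000) × 1,200,000.
EBIT × (1,200,000 − 670,000) = 600,000 × 1,200,000 − 4,000 × 670,000 = 717,320,000,000, so EBIT = 717,320,000,000 ÷ 530,000 = 1,353,433.96.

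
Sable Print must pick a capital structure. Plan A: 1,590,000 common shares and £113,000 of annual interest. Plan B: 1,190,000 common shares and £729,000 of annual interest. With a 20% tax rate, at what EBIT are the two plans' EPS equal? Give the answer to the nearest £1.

Set EPS_A = EPS_B: (EBIT − £113,000)(1 − 0.20) ÷ 1,590,000 = (EBIT − £729,000)(1 − 0.20) ÷ 1,190,000.
The (1 − t) factor cancels: (EBIT − 113,000) × 1,190,000 = (EBIT − 729,000) × 1,590,000.
Solving, EBIT = (729,000·1,590,000 − 113,000·1,190,000) / (1,590,000 − 1,190,000) = 1,024,640,000,000 / 400,000 = 2,561,600.00.

£2,561,600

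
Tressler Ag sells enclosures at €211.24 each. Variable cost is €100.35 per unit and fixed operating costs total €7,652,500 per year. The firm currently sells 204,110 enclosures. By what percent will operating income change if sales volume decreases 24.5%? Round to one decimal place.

Contribution at this volume is 204,110 × €110.89 = €22,633,757.90.
Subtracting fixed costs: EBIT = €22,633,757.90 − €7,652,500 = €14,981,257.90.
Degree of operating leverage = €22,633,757.90 / €14,981,257.90 = 1.5108.
So EBIT moves 1.5108 × (-24.5%) = -37.0%.

-37.0%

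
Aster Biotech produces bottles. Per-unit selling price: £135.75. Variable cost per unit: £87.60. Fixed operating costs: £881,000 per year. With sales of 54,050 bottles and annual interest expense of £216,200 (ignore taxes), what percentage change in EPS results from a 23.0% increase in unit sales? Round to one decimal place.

+39.8%

At 54,050 units, contribution = 54,050 × £48.15 = £2,602,507.50.
EBIT = £2,602,507.50 − £881,000 = £1,721,507.50.
Interest = £216,200.00, so EBIT − I = £1,505,307.50.
Degree of combined leverage = contribution ÷ (EBIT − I) = £2,602,507.50 ÷ £1,505,307.50 = 1.7289.
%ΔEPS = DCL × %ΔSales = 1.7289 × +23.0% = +39.8%.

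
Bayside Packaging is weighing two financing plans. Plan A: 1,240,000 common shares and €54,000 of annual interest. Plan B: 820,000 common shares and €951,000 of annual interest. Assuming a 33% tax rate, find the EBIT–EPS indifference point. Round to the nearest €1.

€2,702,286

At indifference, (EBIT − 54,000)(1 − t)/1,240,000 = (EBIT − 951,000)(1 − t)/820,000.
Cancelling (1 − t) and cross-multiplying: 820,000·(EBIT − 54,000) = 1,240,000·(EBIT − 951,000).
EBIT × (1,240,000 − 820,000) = 951,000 × 1,240,000 − 54,000 × 820,000 = 1,134,960,000,000, so EBIT = 1,134,960,000,000 ÷ 420,000 = 2,702,285.71.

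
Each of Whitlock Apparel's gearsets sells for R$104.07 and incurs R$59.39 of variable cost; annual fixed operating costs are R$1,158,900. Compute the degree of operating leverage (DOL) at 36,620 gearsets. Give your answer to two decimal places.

3.43

Contribution at this volume is 36,620 × R$44.68 = R$1,636,181.60.
EBIT = R$1,636,181.60 − R$1,158,900 = R$477,281.60.
Degree of operating leverage = R$1,636,181.60 / R$477,281.60 = 3.4281.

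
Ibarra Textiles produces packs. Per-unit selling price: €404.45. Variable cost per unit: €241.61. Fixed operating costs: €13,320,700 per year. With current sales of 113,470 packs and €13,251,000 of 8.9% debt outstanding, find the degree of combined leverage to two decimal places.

At 113,470 units, contribution = 113,470 × €162.84 = €18,477,454.80.
EBIT = €18,477,454.80 − €13,320,700 = €5,156,754.80. Interest = €1,179,339.00.
DOL = €18,477,454.80 ÷ €5,156,754.80 = 3.5832; DFL = €5,156,754.80 ÷ €3,977,415.80 = 1.2965.
Combined leverage = 3.5832 × 1.2965 = 4.6456.

4.65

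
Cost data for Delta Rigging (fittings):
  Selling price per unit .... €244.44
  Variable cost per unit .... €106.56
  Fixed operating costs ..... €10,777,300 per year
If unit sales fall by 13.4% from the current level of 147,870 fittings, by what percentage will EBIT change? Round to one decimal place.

At 147,870 units, contribution = 147,870 × €137.88 = €20,388,315.60.
EBIT = €20,388,315.60 − €10,777,300 = €9,611,015.60.
Degree of operating leverage = €20,388,315.60 / €9,611,015.60 = 2.1213.
Operating income changes by 2.1213 × -13.4% = -28.4%.

-28.4%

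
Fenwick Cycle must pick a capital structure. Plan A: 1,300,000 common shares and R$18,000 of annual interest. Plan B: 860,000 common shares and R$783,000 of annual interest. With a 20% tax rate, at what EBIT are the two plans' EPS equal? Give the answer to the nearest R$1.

Set EPS_A = EPS_B: (EBIT − R$18,000)(1 − 0.20) ÷ 1,300,000 = (EBIT − R$783,000)(1 − 0.20) ÷ 860,000.
The (1 − t) factor cancels: (EBIT − 18,000) × 860,000 = (EBIT − 783,000) × 1,300,000.
EBIT × (1,300,000 − 860,000) = 783,000 × 1,300,000 − 18,000 × 860,000 = 1,002,420,000,000, so EBIT = 1,002,420,000,000 ÷ 440,000 = 2,278,227.27.

R$2,278,227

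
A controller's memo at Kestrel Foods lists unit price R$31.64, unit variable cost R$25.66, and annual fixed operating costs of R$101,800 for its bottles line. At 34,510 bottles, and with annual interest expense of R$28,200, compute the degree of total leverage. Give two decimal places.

2.70

Total contribution margin = 34,510 × R$5.98 = R$206,369.80.
EBIT = R$206,369.80 − R$101,800 = R$104,569.80. Interest = R$28,200.00, so EBIT − I = R$76,369.80.
DCL = contribution ÷ (EBIT − I) = R$206,369.80 ÷ R$76,369.80 = 2.7022.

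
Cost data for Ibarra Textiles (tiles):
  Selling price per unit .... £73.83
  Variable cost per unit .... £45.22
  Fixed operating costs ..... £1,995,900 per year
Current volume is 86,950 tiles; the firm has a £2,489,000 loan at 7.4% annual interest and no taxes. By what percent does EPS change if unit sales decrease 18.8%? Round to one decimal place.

-152.1%

Contribution at this volume is 86,950 × £28.61 = £2,487,639.50.
EBIT = £2,487,639.50 − £1,995,900 = £491,739.50.
Interest = £184,186.00, so EBIT − I = £307,553.50.
Degree of combined leverage = contribution ÷ (EBIT − I) = £2,487,639.50 ÷ £307,553.50 = 8.0885.
%ΔEPS = DCL × %ΔSales = 8.0885 × -18.8% = -152.1%.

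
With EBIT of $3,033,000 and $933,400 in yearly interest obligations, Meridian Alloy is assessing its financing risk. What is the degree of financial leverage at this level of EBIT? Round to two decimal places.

Annual interest charges come to $933,400.00.
Degree of financial leverage = EBIT / (EBIT − interest) = $3,033,000 / $2,099,600.00 = 1.4446.

1.44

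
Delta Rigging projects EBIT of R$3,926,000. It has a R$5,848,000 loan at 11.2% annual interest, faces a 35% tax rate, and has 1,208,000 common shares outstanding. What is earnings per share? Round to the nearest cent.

R$1.76

Pre-tax income = R$3,926,000 − R$654,976.00 = R$3,271,024.00.
Net income = R$3,271,024.00 × (1 − 0.35) = R$2,126,165.60.
EPS = R$2,126,165.60 ÷ 1,208,000 = R$1.76.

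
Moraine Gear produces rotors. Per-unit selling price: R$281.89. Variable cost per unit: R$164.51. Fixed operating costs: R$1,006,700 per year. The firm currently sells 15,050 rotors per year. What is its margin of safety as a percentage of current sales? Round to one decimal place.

43.0%

Contribution margin per unit = R$281.89 − R$164.51 = R$117.38. Break-even units = R$1,006,700 ÷ R$117.38 = 8,576.42; break-even revenue = 8,576.42 × R$281.89 = R$2,417,606.60.
Actual sales revenue = 15,050 × R$281.89 = R$4,242,444.50.
Margin of safety = (R$4,242,444.50 − R$2,417,606.60) ÷ R$4,242,444.50 = 43.0%.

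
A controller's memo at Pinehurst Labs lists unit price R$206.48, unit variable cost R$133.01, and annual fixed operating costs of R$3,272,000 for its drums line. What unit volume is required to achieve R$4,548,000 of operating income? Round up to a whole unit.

106,439 drums

Unit CM = price − variable cost = R$206.48 − R$133.01 = R$73.47.
Need Q such that Q × R$73.47 − R$3,272,000 = R$4,548,000, i.e. Q = R$7,820,000 / R$73.47 = 106,438.00 → 106,439.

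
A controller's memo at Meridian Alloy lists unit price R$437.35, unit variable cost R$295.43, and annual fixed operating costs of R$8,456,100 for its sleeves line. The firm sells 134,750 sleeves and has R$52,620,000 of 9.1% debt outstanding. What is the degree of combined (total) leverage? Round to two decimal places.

3.25

Total contribution margin = 134,750 × R$141.92 = R$19,123,720.00.
Operating income = contribution − fixed costs = R$19,123,720.00 − R$8,456,100 = R$10,667,620.00. Interest = R$4,788,420.00.
DOL = R$19,123,720.00 ÷ R$10,667,620.00 = 1.7927; DFL = R$10,667,620.00 ÷ R$5,879,200.00 = 1.8145.
Combined leverage = 1.7927 × 1.8145 = 3.2529.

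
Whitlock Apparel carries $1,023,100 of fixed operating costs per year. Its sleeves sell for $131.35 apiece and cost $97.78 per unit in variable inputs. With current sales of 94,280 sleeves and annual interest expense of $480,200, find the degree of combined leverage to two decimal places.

1.90

Total contribution margin = 94,280 × $33.57 = $3,164,979.60.
Operating income = contribution − fixed costs = $3,164,979.60 − $1,023,100 = $2,141,879.60. Interest = $480,200.00.
DOL = $3,164,979.60 ÷ $2,141,879.60 = 1.4777; DFL = $2,141,879.60 ÷ $1,661,679.60 = 1.2890.
Combined leverage = 1.4777 × 1.2890 = 1.9048.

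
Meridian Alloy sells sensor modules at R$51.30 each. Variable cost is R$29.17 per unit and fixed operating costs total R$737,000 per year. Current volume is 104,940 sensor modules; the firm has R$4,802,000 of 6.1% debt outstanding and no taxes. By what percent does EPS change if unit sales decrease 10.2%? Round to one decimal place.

-18.3%

Total contribution margin = 104,940 × R$22.13 = R$2,322,322.20.
Subtracting fixed costs: EBIT = R$2,322,322.20 − R$737,000 = R$1,585,322.20.
After interest of R$292,922.00, pre-tax earnings = R$1,292,400.20.
DCL = total CM / (EBIT − I) = R$2,322,322.20 / R$1,292,400.20 = 1.7969.
%ΔEPS = DCL × %ΔSales = 1.7969 × -10.2% = -18.3%.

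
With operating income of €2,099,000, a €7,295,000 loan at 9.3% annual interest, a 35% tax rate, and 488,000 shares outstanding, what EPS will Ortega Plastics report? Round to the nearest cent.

€1.89

Pre-tax income = €2,099,000 − €678,435.00 = €1,420,565.00.
After tax at 35%: net income = €1,420,565.00 × 0.65 = €923,367.25.
Per share: €923,367.25 / 488,000 shares = €1.89.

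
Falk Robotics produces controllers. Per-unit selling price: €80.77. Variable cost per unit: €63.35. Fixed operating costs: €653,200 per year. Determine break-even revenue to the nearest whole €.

CM per unit = €80.77 − €63.35 = €17.42; CM ratio = €17.42 / €80.77 = 0.2157.
Break-even sales = FC ÷ CM ratio = €653,200 × €80.77 / €17.42 = €3,028,643.

€3,028,643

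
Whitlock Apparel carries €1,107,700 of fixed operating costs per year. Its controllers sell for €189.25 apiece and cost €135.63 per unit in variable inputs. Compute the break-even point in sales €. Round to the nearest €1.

Contribution margin per unit = €189.25 − €135.63 = €53.62, a CM ratio of €53.62 ÷ €189.25 = 0.2833.
Break-even sales = FC ÷ CM ratio = €1,107,700 × €189.25 / €53.62 = €3,909,590.

€3,909,590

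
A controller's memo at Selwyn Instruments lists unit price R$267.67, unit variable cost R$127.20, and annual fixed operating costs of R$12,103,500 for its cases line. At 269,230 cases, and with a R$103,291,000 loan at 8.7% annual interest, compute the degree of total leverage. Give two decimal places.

2.26

Total contribution margin = 269,230 × R$140.47 = R$37,818,738.10.
EBIT = R$37,818,738.10 − R$12,103,500 = R$25,715,238.10. Interest = R$8,986,317.00.
DOL = R$37,818,738.10 ÷ R$25,715,238.10 = 1.4707; DFL = R$25,715,238.10 ÷ R$16,728,921.10 = 1.5372.
DCL = DOL × DFL = 1.4707 × 1.5372 = 2.2608.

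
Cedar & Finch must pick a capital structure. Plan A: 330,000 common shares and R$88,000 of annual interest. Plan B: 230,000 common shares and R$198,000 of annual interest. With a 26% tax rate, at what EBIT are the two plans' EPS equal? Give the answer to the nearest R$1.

At indifference, (EBIT − 88,000)(1 − t)/330,000 = (EBIT − 198,000)(1 − t)/230,000.
The (1 − t) factor cancels: (EBIT − 88,000) × 230,000 = (EBIT − 198,000) × 330,000.
Solving, EBIT = (198,000·330,000 − 88,000·230,000) / (330,000 − 230,000) = 45,100,000,000 / 100,000 = 451,000.00.

R$451,000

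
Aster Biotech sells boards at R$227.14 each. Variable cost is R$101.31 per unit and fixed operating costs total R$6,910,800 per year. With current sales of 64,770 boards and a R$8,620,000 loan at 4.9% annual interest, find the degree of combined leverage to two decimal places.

Contribution at this volume is 64,770 × R$125.83 = R$8,150,009.10.
Operating income = contribution − fixed costs = R$8,150,009.10 − R$6,910,800 = R$1,239,209.10. Interest = R$422,380.00.
DOL = R$8,150,009.10 ÷ R$1,239,209.10 = 6.5768; DFL = R$1,239,209.10 ÷ R$816,829.10 = 1.5171.
Combined leverage = 6.5768 × 1.5171 = 9.9777.

9.98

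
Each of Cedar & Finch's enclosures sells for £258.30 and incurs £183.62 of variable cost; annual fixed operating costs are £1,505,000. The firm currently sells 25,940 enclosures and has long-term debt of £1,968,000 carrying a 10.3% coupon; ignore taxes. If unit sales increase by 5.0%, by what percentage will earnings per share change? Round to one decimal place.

+42.2%

At 25,940 units, contribution = 25,940 × £74.68 = £1,937,199.20.
EBIT = £1,937,199.20 − £1,505,000 = £432,199.20.
After interest of £202,704.00, pre-tax earnings = £229,495.20.
DCL = total CM / (EBIT − I) = £1,937,199.20 / £229,495.20 = 8.4411.
%ΔEPS = DCL × %ΔSales = 8.4411 × +5.0% = +42.2%.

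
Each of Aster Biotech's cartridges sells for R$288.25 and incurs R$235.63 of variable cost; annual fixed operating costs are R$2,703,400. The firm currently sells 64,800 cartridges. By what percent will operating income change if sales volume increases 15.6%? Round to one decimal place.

+75.3%

Contribution at this volume is 64,800 × R$52.62 = R$3,409,776.00.
Operating income = contribution − fixed costs = R$3,409,776.00 − R$2,703,400 = R$706,376.00.
Degree of operating leverage = R$3,409,776.00 / R$706,376.00 = 4.8271.
So EBIT moves 4.8271 × (+15.6%) = +75.3%.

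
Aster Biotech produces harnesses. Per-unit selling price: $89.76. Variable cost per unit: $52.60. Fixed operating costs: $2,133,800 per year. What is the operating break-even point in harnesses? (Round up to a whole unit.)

Contribution margin per unit = $89.76 − $52.60 = $37.16.
Break-even volume = fixed costs ÷ CM per unit = $2,133,800 ÷ $37.16 = 57,421.96, so 57,422 harnesses.

57,422 harnesses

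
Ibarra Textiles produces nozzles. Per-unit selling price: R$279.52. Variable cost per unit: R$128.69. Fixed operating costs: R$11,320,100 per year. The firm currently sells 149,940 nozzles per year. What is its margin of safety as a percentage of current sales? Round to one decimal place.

Contribution margin per unit = R$279.52 − R$128.69 = R$150.83. Break-even units = R$11,320,100 ÷ R$150.83 = 75,052.05; break-even revenue = 75,052.05 × R$279.52 = R$20,978,547.72.
Actual sales revenue = 149,940 × R$279.52 = R$41,911,228.80.
Margin of safety = (R$41,911,228.80 − R$20,978,547.72) ÷ R$41,911,228.80 = 49.9%.

49.9%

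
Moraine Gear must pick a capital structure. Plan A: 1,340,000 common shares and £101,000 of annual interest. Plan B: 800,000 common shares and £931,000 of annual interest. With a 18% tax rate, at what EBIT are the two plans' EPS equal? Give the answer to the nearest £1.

Set EPS_A = EPS_B: (EBIT − £101,000)(1 − 0.18) ÷ 1,340,000 = (EBIT − £931,000)(1 − 0.18) ÷ 800,000.
Cancelling (1 − t) and cross-multiplying: 800,000·(EBIT − 101,000) = 1,340,000·(EBIT − 931,000).
Solving, EBIT = (931,000·1,340,000 − 101,000·800,000) / (1,340,000 − 800,000) = 1,166,740,000,000 / 540,000 = 2,160,629.63.

£2,160,630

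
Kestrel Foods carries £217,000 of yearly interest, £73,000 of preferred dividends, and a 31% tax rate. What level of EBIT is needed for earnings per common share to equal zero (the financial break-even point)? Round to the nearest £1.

Grossing the preferred dividend up to pre-tax terms: £73,000 / (1 − 0.31) = £105,797.10.
Financial break-even EBIT = interest + D_p ÷ (1 − t) = £217,000 + £105,797.10 = £322,797.10.

£322,797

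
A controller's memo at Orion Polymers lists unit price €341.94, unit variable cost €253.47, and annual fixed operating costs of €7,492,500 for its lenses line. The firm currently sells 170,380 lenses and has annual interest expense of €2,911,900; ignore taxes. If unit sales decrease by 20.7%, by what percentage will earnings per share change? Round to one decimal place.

At 170,380 units, contribution = 170,380 × €88.47 = €15,073,518.60.
Subtracting fixed costs: EBIT = €15,073,518.60 − €7,492,500 = €7,581,018.60.
After interest of €2,911,900.00, pre-tax earnings = €4,669,118.60.
Degree of combined leverage = contribution ÷ (EBIT − I) = €15,073,518.60 ÷ €4,669,118.60 = 3.2283.
EPS therefore changes by 3.2283 × (-20.7%) = -66.8%.

-66.8%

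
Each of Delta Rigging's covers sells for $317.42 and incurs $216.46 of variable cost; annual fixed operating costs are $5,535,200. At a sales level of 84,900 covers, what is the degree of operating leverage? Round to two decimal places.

At 84,900 units, contribution = 84,900 × $100.96 = $8,571,504.00.
EBIT = $8,571,504.00 − $5,535,200 = $3,036,304.00.
Degree of operating leverage = $8,571,504.00 / $3,036,304.00 = 2.8230.

2.82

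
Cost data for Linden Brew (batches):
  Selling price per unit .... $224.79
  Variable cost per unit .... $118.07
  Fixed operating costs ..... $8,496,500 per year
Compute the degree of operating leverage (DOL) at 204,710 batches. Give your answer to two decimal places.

Contribution at this volume is 204,710 × $106.72 = $21,846,651.20.
EBIT = $21,846,651.20 − $8,496,500 = $13,350,151.20.
Degree of operating leverage = $21,846,651.20 / $13,350,151.20 = 1.6364.

1.64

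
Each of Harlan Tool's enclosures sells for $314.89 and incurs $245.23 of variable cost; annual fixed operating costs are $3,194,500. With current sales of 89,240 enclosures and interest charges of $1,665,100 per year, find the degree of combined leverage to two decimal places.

Contribution at this volume is 89,240 × $69.66 = $6,216,458.40.
Operating income = contribution − fixed costs = $6,216,458.40 − $3,194,500 = $3,021,958.40. Interest = $1,665,100.00.
DOL = $6,216,458.40 ÷ $3,021,958.40 = 2.0571; DFL = $3,021,958.40 ÷ $1,356,858.40 = 2.2272.
DCL = DOL × DFL = 2.0571 × 2.2272 = 4.5816.

4.58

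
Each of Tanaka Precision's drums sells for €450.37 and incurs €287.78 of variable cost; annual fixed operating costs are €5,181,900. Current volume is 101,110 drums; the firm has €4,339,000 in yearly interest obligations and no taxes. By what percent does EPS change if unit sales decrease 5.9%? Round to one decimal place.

-14.0%

At 101,110 units, contribution = 101,110 × €162.59 = €16,439,474.90.
Operating income = contribution − fixed costs = €16,439,474.90 − €5,181,900 = €11,257,574.90.
Interest = €4,339,000.00, so EBIT − I = €6,918,574.90.
Degree of combined leverage = contribution ÷ (EBIT − I) = €16,439,474.90 ÷ €6,918,574.90 = 2.3761.
%ΔEPS = DCL × %ΔSales = 2.3761 × -5.9% = -14.0%.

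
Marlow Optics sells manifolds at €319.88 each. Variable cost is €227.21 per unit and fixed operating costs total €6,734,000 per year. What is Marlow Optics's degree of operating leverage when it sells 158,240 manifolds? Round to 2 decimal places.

Contribution at this volume is 158,240 × €92.67 = €14,664,100.80.
EBIT = €14,664,100.80 − €6,734,000 = €7,930,100.80.
DOL = contribution ÷ EBIT = €14,664,100.80 ÷ €7,930,100.80 = 1.8492.

1.85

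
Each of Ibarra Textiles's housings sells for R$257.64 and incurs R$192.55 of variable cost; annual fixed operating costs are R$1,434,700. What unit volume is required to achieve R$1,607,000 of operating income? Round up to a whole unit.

Each unit contributes R$257.64 − R$192.55 = R$65.09.
Required volume = (fixed costs + target profit) ÷ CM = (R$1,434,700 + R$1,607,000) ÷ R$65.09 = 46,730.68, so 46,731 housings.

46,731 housings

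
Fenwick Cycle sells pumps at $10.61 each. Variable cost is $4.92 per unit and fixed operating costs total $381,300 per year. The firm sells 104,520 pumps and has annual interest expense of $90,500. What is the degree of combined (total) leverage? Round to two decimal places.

4.84

Contribution at this volume is 104,520 × $5.69 = $594,718.80.
Subtracting fixed costs: EBIT = $594,718.80 − $381,300 = $213,418.80. Interest = $90,500.00, so EBIT − I = $122,918.80.
Degree of total leverage = total CM / (EBIT − interest) = $594,718.80 / $122,918.80 = 4.8383.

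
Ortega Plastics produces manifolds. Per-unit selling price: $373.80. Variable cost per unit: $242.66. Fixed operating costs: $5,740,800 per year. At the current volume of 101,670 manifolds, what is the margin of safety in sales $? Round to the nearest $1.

$21,640,733

Contribution margin per unit = $373.80 − $242.66 = $131.14. Break-even units = $5,740,800 ÷ $131.14 = 43,776.12; break-even revenue = 43,776.12 × $373.80 = $16,363,512.58.
Current sales = 101,670 × $373.80 = $38,004,246.00.
Margin of safety = $38,004,246.00 − $16,363,512.58 = $21,640,733.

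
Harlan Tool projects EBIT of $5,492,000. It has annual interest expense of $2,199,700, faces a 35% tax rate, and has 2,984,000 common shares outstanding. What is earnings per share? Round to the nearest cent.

Pre-tax income = $5,492,000 − $2,199,700.00 = $3,292,300.00.
Net income = $3,292,300.00 × (1 − 0.35) = $2,139,995.00.
EPS = $2,139,995.00 ÷ 2,984,000 = $0.72.

$0.72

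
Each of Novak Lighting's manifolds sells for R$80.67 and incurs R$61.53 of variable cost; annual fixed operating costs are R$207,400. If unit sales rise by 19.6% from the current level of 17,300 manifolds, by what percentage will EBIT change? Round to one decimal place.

+52.5%

Contribution at this volume is 17,300 × R$19.14 = R$331,122.00.
Subtracting fixed costs: EBIT = R$331,122.00 − R$207,400 = R$123,722.00.
So DOL = total CM / EBIT = R$331,122.00 / R$123,722.00 = 2.6763.
So EBIT moves 2.6763 × (+19.6%) = +52.5%.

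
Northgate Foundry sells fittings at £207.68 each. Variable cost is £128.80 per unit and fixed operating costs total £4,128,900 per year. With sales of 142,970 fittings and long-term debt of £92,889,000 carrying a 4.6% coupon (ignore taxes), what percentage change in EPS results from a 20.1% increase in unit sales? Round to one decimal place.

+78.8%

Contribution at this volume is 142,970 × £78.88 = £11,277,473.60.
EBIT = £11,277,473.60 − £4,128,900 = £7,148,573.60.
Interest = £4,272,894.00, so EBIT − I = £2,875,679.60.
Degree of combined leverage = contribution ÷ (EBIT − I) = £11,277,473.60 ÷ £2,875,679.60 = 3.9217.
%ΔEPS = DCL × %ΔSales = 3.9217 × +20.1% = +78.8%.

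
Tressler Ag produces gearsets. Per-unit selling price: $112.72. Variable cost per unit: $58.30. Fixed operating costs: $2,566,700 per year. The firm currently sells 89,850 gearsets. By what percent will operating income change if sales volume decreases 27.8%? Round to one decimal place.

At 89,850 units, contribution = 89,850 × $54.42 = $4,889,637.00.
EBIT = $4,889,637.00 − $2,566,700 = $2,322,937.00.
So DOL = total CM / EBIT = $4,889,637.00 / $2,322,937.00 = 2.1049.
%ΔEBIT = DOL × %ΔSales = 2.1049 × -27.8% = -58.5%.

-58.5%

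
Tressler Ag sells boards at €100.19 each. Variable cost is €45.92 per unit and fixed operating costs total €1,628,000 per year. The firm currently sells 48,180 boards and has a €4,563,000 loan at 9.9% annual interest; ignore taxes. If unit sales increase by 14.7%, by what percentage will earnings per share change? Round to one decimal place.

+71.8%

Contribution at this volume is 48,180 × €54.27 = €2,614,728.60.
Subtracting fixed costs: EBIT = €2,614,728.60 − €1,628,000 = €986,728.60.
Interest = €451,737.00, so EBIT − I = €534,991.60.
Degree of combined leverage = contribution ÷ (EBIT − I) = €2,614,728.60 ÷ €534,991.60 = 4.8874.
%ΔEPS = DCL × %ΔSales = 4.8874 × +14.7% = +71.8%.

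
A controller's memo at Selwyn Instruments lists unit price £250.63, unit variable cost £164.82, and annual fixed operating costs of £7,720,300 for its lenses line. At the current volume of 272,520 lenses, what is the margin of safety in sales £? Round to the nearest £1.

£45,752,582

Contribution margin per unit = £250.63 − £164.82 = £85.81. Break-even units = £7,720,300 ÷ £85.81 = 89,969.70; break-even revenue = 89,969.70 × £250.63 = £22,549,106.04.
Actual sales revenue = 272,520 × £250.63 = £68,301,687.60.
Margin of safety = £68,301,687.60 − £22,549,106.04 = £45,752,582.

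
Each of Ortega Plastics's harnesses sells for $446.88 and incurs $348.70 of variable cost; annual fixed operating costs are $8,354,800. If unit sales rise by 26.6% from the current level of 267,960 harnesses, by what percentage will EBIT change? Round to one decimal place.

Contribution at this volume is 267,960 × $98.18 = $26,308,312.80.
Subtracting fixed costs: EBIT = $26,308,312.80 − $8,354,800 = $17,953,512.80.
So DOL = total CM / EBIT = $26,308,312.80 / $17,953,512.80 = 1.4654.
So EBIT moves 1.4654 × (+26.6%) = +39.0%.

+39.0%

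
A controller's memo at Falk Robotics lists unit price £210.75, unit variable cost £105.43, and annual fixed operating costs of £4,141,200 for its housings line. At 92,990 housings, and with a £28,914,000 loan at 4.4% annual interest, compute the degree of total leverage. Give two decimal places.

2.24

Contribution at this volume is 92,990 × £105.32 = £9,793,706.80.
Subtracting fixed costs: EBIT = £9,793,706.80 − £4,141,200 = £5,652,506.80. Interest = £1,272,216.00, so EBIT − I = £4,380,290.80.
Degree of total leverage = total CM / (EBIT − interest) = £9,793,706.80 / £4,380,290.80 = 2.2359.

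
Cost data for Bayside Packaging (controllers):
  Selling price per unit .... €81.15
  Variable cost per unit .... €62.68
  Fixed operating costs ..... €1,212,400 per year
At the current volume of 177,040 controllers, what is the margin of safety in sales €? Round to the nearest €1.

Contribution margin per unit = €81.15 − €62.68 = €18.47. Break-even units = €1,212,400 ÷ €18.47 = 65,641.58; break-even revenue = 65,641.58 × €81.15 = €5,326,814.29.
Current sales = 177,040 × €81.15 = €14,366,796.00.
Margin of safety = €14,366,796.00 − €5,326,814.29 = €9,039,982.

€9,039,982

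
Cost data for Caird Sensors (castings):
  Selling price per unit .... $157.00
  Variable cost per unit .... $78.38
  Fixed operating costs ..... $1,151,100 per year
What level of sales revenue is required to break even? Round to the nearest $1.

$2,298,686

Contribution margin per unit = $157.00 − $78.38 = $78.62, a CM ratio of $78.62 ÷ $157.00 = 0.5008.
Break-even sales = FC ÷ CM ratio = $1,151,100 × $157.00 / $78.62 = $2,298,686.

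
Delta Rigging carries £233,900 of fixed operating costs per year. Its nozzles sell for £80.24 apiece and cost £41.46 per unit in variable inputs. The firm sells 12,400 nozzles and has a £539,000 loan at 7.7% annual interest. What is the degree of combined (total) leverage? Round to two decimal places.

At 12,400 units, contribution = 12,400 × £38.78 = £480,872.00.
EBIT = £480,872.00 − £233,900 = £246,972.00. Interest = £41,503.00.
DOL = £480,872.00 ÷ £246,972.00 = 1.9471; DFL = £246,972.00 ÷ £205,469.00 = 1.2020.
Combined leverage = 1.9471 × 1.2020 = 2.3404.

2.34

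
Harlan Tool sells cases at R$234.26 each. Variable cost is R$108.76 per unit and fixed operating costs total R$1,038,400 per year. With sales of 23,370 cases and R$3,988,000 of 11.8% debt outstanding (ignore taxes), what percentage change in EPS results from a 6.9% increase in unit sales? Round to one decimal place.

+14.2%

Contribution at this volume is 23,370 × R$125.50 = R$2,932,935.00.
Subtracting fixed costs: EBIT = R$2,932,935.00 − R$1,038,400 = R$1,894,535.00.
Interest = R$470,584.00, so EBIT − I = R$1,423,951.00.
Degree of combined leverage = contribution ÷ (EBIT − I) = R$2,932,935.00 ÷ R$1,423,951.00 = 2.0597.
%ΔEPS = DCL × %ΔSales = 2.0597 × +6.9% = +14.2%.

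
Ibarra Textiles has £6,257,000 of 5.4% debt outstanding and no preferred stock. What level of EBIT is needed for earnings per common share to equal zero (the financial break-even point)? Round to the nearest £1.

£337,878

Annual interest = 5.4% × £6,257,000 = £337,878.00.
Without preferred stock the financial break-even is simply EBIT = interest = £337,878.00.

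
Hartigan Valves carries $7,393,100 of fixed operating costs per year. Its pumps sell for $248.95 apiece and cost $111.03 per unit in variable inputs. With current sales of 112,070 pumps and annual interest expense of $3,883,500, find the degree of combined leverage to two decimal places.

3.70

Total contribution margin = 112,070 × $137.92 = $15,456,694.40.
Operating income = contribution − fixed costs = $15,456,694.40 − $7,393,100 = $8,063,594.40. Interest = $3,883,500.00, so EBIT − I = $4,180,094.40.
Degree of total leverage = total CM / (EBIT − interest) = $15,456,694.40 / $4,180,094.40 = 3.6977.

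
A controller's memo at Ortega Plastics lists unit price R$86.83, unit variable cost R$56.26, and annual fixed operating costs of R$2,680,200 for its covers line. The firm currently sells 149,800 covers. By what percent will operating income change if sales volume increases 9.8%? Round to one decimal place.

At 149,800 units, contribution = 149,800 × R$30.57 = R$4,579,386.00.
EBIT = R$4,579,386.00 − R$2,680,200 = R$1,899,186.00.
So DOL = total CM / EBIT = R$4,579,386.00 / R$1,899,186.00 = 2.4112.
%ΔEBIT = DOL × %ΔSales = 2.4112 × +9.8% = +23.6%.

+23.6%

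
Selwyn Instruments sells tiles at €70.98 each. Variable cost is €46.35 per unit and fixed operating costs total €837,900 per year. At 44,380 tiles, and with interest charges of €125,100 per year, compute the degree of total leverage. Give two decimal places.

8.40

At 44,380 units, contribution = 44,380 × €24.63 = €1,093,079.40.
Subtracting fixed costs: EBIT = €1,093,079.40 − €837,900 = €255,179.40. Interest = €125,100.00, so EBIT − I = €130,079.40.
DCL = contribution ÷ (EBIT − I) = €1,093,079.40 ÷ €130,079.40 = 8.4032.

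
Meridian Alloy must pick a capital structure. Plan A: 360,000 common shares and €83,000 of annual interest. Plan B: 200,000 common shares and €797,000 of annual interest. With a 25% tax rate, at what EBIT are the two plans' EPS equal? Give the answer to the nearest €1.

Set EPS_A = EPS_B: (EBIT − €83,000)(1 − 0.25) ÷ 360,000 = (EBIT − €797,000)(1 − 0.25) ÷ 200,000.
The (1 − t) factor cancels: (EBIT − 83,000) × 200,000 = (EBIT − 797,000) × 360,000.
Solving, EBIT = (797,000·360,000 − 83,000·200,000) / (360,000 − 200,000) = 270,320,000,000 / 160,000 = 1,689,500.00.

€1,689,500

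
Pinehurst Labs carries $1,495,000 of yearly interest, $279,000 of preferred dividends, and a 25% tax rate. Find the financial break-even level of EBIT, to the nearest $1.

Grossing the preferred dividend up to pre-tax terms: $279,000 / (1 − 0.25) = $372,000.00.
Financial break-even EBIT = interest + D_p ÷ (1 − t) = $1,495,000 + $372,000.00 = $1,867,000.00.

$1,867,000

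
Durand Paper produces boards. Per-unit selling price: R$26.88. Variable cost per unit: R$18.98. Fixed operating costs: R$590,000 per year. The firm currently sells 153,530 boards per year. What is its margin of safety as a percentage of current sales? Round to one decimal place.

51.4%

Each unit contributes R$26.88 − R$18.98 = R$7.90. Break-even units = R$590,000 ÷ R$7.90 = 74,683.54; break-even revenue = 74,683.54 × R$26.88 = R$2,007,493.67.
Current sales = 153,530 × R$26.88 = R$4,126,886.40.
Margin of safety = (R$4,126,886.40 − R$2,007,493.67) ÷ R$4,126,886.40 = 51.4%.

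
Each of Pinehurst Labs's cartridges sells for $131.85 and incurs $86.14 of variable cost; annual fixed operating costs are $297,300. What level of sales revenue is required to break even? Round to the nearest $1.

CM per unit = $131.85 − $86.14 = $45.71; CM ratio = $45.71 / $131.85 = 0.3467.
Break-even sales = FC ÷ CM ratio = $297,300 × $131.85 / $45.71 = $857,559.

$857,559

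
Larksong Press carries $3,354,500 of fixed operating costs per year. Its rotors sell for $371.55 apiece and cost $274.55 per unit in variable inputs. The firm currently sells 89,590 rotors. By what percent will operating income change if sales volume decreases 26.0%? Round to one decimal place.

-42.3%

At 89,590 units, contribution = 89,590 × $97.00 = $8,690,230.00.
Subtracting fixed costs: EBIT = $8,690,230.00 − $3,354,500 = $5,335,730.00.
Degree of operating leverage = $8,690,230.00 / $5,335,730.00 = 1.6287.
%ΔEBIT = DOL × %ΔSales = 1.6287 × -26.0% = -42.3%.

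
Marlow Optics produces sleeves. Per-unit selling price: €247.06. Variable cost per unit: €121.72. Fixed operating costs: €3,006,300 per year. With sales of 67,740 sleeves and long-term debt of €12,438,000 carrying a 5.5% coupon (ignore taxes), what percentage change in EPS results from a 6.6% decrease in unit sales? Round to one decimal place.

-11.7%

Total contribution margin = 67,740 × €125.34 = €8,490,531.60.
EBIT = €8,490,531.60 − €3,006,300 = €5,484,231.60.
After interest of €684,090.00, pre-tax earnings = €4,800,141.60.
Degree of combined leverage = contribution ÷ (EBIT − I) = €8,490,531.60 ÷ €4,800,141.60 = 1.7688.
%ΔEPS = DCL × %ΔSales = 1.7688 × -6.6% = -11.7%.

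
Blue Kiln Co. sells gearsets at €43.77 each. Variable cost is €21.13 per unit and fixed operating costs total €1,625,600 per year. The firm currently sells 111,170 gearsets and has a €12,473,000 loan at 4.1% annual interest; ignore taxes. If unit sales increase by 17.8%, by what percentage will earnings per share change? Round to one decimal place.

+117.9%

Total contribution margin = 111,170 × €22.64 = €2,516,888.80.
Subtracting fixed costs: EBIT = €2,516,888.80 − €1,625,600 = €891,288.80.
After interest of €511,393.00, pre-tax earnings = €379,895.80.
Degree of combined leverage = contribution ÷ (EBIT − I) = €2,516,888.80 ÷ €379,895.80 = 6.6252.
EPS therefore changes by 6.6252 × (+17.8%) = +117.9%.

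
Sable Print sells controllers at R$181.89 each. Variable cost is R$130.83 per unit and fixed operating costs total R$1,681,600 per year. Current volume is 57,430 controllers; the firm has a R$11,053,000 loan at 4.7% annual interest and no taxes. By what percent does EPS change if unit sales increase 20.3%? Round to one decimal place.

+81.4%

At 57,430 units, contribution = 57,430 × R$51.06 = R$2,932,375.80.
Operating income = contribution − fixed costs = R$2,932,375.80 − R$1,681,600 = R$1,250,775.80.
Interest = R$519,491.00, so EBIT − I = R$731,284.80.
DCL = total CM / (EBIT − I) = R$2,932,375.80 / R$731,284.80 = 4.0099.
%ΔEPS = DCL × %ΔSales = 4.0099 × +20.3% = +81.4%.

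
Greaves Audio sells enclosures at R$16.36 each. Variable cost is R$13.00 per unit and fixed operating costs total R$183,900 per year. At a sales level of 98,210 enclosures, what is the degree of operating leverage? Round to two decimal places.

2.26

At 98,210 units, contribution = 98,210 × R$3.36 = R$329,985.60.
Operating income = contribution − fixed costs = R$329,985.60 − R$183,900 = R$146,085.60.
DOL = contribution ÷ EBIT = R$329,985.60 ÷ R$146,085.60 = 2.2589.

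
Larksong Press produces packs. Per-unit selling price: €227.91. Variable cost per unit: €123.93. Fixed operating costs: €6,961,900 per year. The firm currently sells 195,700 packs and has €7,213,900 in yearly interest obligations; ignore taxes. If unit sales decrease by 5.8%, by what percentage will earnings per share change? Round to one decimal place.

Total contribution margin = 195,700 × €103.98 = €20,348,886.00.
EBIT = €20,348,886.00 − €6,961,900 = €13,386,986.00.
Interest = €7,213,900.00, so EBIT − I = €6,173,086.00.
Degree of combined leverage = contribution ÷ (EBIT − I) = €20,348,886.00 ÷ €6,173,086.00 = 3.2964.
EPS therefore changes by 3.2964 × (-5.8%) = -19.1%.

-19.1%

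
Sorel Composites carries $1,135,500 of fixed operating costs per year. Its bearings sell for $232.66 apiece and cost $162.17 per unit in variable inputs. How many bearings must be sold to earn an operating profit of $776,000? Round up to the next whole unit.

27,118 bearings

Contribution margin per unit = $232.66 − $162.17 = $70.49.
Need Q such that Q × $70.49 − $1,135,500 = $776,000, i.e. Q = $1,911,500 / $70.49 = 27,117.32 → 27,118.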